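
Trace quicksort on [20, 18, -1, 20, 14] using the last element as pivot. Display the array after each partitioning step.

Partition 1: pivot=14 at index 1 -> [-1, 14, 20, 20, 18]
Partition 2: pivot=18 at index 2 -> [-1, 14, 18, 20, 20]
Partition 3: pivot=20 at index 4 -> [-1, 14, 18, 20, 20]


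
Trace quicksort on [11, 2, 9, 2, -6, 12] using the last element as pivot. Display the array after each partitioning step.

Partition 1: pivot=12 at index 5 -> [11, 2, 9, 2, -6, 12]
Partition 2: pivot=-6 at index 0 -> [-6, 2, 9, 2, 11, 12]
Partition 3: pivot=11 at index 4 -> [-6, 2, 9, 2, 11, 12]
Partition 4: pivot=2 at index 2 -> [-6, 2, 2, 9, 11, 12]


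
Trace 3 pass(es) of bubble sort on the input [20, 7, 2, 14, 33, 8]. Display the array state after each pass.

After pass 1: [7, 2, 14, 20, 8, 33] (4 swaps)
After pass 2: [2, 7, 14, 8, 20, 33] (2 swaps)
After pass 3: [2, 7, 8, 14, 20, 33] (1 swaps)
Total swaps: 7


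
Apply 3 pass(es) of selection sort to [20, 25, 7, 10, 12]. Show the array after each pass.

Pass 1: Select minimum 7 at index 2, swap -> [7, 25, 20, 10, 12]
Pass 2: Select minimum 10 at index 3, swap -> [7, 10, 20, 25, 12]
Pass 3: Select minimum 12 at index 4, swap -> [7, 10, 12, 25, 20]


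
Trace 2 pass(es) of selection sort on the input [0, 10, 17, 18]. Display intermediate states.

Pass 1: Select minimum 0 at index 0, swap -> [0, 10, 17, 18]
Pass 2: Select minimum 10 at index 1, swap -> [0, 10, 17, 18]


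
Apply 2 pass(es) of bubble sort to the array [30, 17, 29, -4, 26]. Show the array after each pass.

After pass 1: [17, 29, -4, 26, 30] (4 swaps)
After pass 2: [17, -4, 26, 29, 30] (2 swaps)
Total swaps: 6


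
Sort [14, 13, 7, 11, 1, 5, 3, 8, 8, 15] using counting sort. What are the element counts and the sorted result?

Count array: [0, 1, 0, 1, 0, 1, 0, 1, 2, 0, 0, 1, 0, 1, 1, 1]
(count[i] = number of elements equal to i)
Cumulative count: [0, 1, 1, 2, 2, 3, 3, 4, 6, 6, 6, 7, 7, 8, 9, 10]
Sorted: [1, 3, 5, 7, 8, 8, 11, 13, 14, 15]


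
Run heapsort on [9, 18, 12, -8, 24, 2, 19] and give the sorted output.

Build heap: [24, 18, 19, -8, 9, 2, 12]
Extract 24: [19, 18, 12, -8, 9, 2, 24]
Extract 19: [18, 9, 12, -8, 2, 19, 24]
Extract 18: [12, 9, 2, -8, 18, 19, 24]
Extract 12: [9, -8, 2, 12, 18, 19, 24]
Extract 9: [2, -8, 9, 12, 18, 19, 24]
Extract 2: [-8, 2, 9, 12, 18, 19, 24]


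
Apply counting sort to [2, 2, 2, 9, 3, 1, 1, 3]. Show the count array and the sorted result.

Count array: [0, 2, 3, 2, 0, 0, 0, 0, 0, 1]
(count[i] = number of elements equal to i)
Cumulative count: [0, 2, 5, 7, 7, 7, 7, 7, 7, 8]
Sorted: [1, 1, 2, 2, 2, 3, 3, 9]


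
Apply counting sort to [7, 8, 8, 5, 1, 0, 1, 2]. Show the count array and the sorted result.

Count array: [1, 2, 1, 0, 0, 1, 0, 1, 2]
(count[i] = number of elements equal to i)
Cumulative count: [1, 3, 4, 4, 4, 5, 5, 6, 8]
Sorted: [0, 1, 1, 2, 5, 7, 8, 8]


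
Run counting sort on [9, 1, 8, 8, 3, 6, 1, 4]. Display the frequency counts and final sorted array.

Count array: [0, 2, 0, 1, 1, 0, 1, 0, 2, 1]
(count[i] = number of elements equal to i)
Cumulative count: [0, 2, 2, 3, 4, 4, 5, 5, 7, 8]
Sorted: [1, 1, 3, 4, 6, 8, 8, 9]


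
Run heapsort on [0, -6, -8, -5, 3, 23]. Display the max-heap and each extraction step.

Build heap: [23, 3, 0, -5, -6, -8]
Extract 23: [3, -5, 0, -8, -6, 23]
Extract 3: [0, -5, -6, -8, 3, 23]
Extract 0: [-5, -8, -6, 0, 3, 23]
Extract -5: [-6, -8, -5, 0, 3, 23]
Extract -6: [-8, -6, -5, 0, 3, 23]


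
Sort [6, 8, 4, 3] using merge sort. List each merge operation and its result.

Divide and conquer:
  Merge [6] + [8] -> [6, 8]
  Merge [4] + [3] -> [3, 4]
  Merge [6, 8] + [3, 4] -> [3, 4, 6, 8]


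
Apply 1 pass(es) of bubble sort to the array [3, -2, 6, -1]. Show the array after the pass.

After pass 1: [-2, 3, -1, 6] (2 swaps)
Total swaps: 2


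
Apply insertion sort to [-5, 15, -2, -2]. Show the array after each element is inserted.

First element -5 is already 'sorted'
Insert 15: shifted 0 elements -> [-5, 15, -2, -2]
Insert -2: shifted 1 elements -> [-5, -2, 15, -2]
Insert -2: shifted 1 elements -> [-5, -2, -2, 15]


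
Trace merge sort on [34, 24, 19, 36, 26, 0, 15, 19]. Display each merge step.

Divide and conquer:
  Merge [34] + [24] -> [24, 34]
  Merge [19] + [36] -> [19, 36]
  Merge [24, 34] + [19, 36] -> [19, 24, 34, 36]
  Merge [26] + [0] -> [0, 26]
  Merge [15] + [19] -> [15, 19]
  Merge [0, 26] + [15, 19] -> [0, 15, 19, 26]
  Merge [19, 24, 34, 36] + [0, 15, 19, 26] -> [0, 15, 19, 19, 24, 26, 34, 36]


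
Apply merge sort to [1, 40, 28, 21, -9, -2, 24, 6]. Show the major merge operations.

Divide and conquer:
  Merge [1] + [40] -> [1, 40]
  Merge [28] + [21] -> [21, 28]
  Merge [1, 40] + [21, 28] -> [1, 21, 28, 40]
  Merge [-9] + [-2] -> [-9, -2]
  Merge [24] + [6] -> [6, 24]
  Merge [-9, -2] + [6, 24] -> [-9, -2, 6, 24]
  Merge [1, 21, 28, 40] + [-9, -2, 6, 24] -> [-9, -2, 1, 6, 21, 24, 28, 40]


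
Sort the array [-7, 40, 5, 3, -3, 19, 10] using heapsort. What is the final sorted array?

Build heap: [40, 3, 19, -7, -3, 5, 10]
Extract 40: [19, 3, 10, -7, -3, 5, 40]
Extract 19: [10, 3, 5, -7, -3, 19, 40]
Extract 10: [5, 3, -3, -7, 10, 19, 40]
Extract 5: [3, -7, -3, 5, 10, 19, 40]
Extract 3: [-3, -7, 3, 5, 10, 19, 40]
Extract -3: [-7, -3, 3, 5, 10, 19, 40]


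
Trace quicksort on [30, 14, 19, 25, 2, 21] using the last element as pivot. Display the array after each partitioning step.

Partition 1: pivot=21 at index 3 -> [14, 19, 2, 21, 30, 25]
Partition 2: pivot=2 at index 0 -> [2, 19, 14, 21, 30, 25]
Partition 3: pivot=14 at index 1 -> [2, 14, 19, 21, 30, 25]
Partition 4: pivot=25 at index 4 -> [2, 14, 19, 21, 25, 30]


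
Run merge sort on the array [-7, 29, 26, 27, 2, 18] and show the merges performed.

Divide and conquer:
  Merge [29] + [26] -> [26, 29]
  Merge [-7] + [26, 29] -> [-7, 26, 29]
  Merge [2] + [18] -> [2, 18]
  Merge [27] + [2, 18] -> [2, 18, 27]
  Merge [-7, 26, 29] + [2, 18, 27] -> [-7, 2, 18, 26, 27, 29]


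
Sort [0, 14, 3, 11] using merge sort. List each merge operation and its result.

Divide and conquer:
  Merge [0] + [14] -> [0, 14]
  Merge [3] + [11] -> [3, 11]
  Merge [0, 14] + [3, 11] -> [0, 3, 11, 14]


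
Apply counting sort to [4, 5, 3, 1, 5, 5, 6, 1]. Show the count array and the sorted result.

Count array: [0, 2, 0, 1, 1, 3, 1]
(count[i] = number of elements equal to i)
Cumulative count: [0, 2, 2, 3, 4, 7, 8]
Sorted: [1, 1, 3, 4, 5, 5, 5, 6]


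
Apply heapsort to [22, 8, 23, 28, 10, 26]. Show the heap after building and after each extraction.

Build heap: [28, 22, 26, 8, 10, 23]
Extract 28: [26, 22, 23, 8, 10, 28]
Extract 26: [23, 22, 10, 8, 26, 28]
Extract 23: [22, 8, 10, 23, 26, 28]
Extract 22: [10, 8, 22, 23, 26, 28]
Extract 10: [8, 10, 22, 23, 26, 28]


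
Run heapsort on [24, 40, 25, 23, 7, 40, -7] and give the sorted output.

Build heap: [40, 24, 40, 23, 7, 25, -7]
Extract 40: [40, 24, 25, 23, 7, -7, 40]
Extract 40: [25, 24, -7, 23, 7, 40, 40]
Extract 25: [24, 23, -7, 7, 25, 40, 40]
Extract 24: [23, 7, -7, 24, 25, 40, 40]
Extract 23: [7, -7, 23, 24, 25, 40, 40]
Extract 7: [-7, 7, 23, 24, 25, 40, 40]


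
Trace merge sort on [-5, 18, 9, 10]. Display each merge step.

Divide and conquer:
  Merge [-5] + [18] -> [-5, 18]
  Merge [9] + [10] -> [9, 10]
  Merge [-5, 18] + [9, 10] -> [-5, 9, 10, 18]


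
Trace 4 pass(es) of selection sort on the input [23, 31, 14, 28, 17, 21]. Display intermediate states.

Pass 1: Select minimum 14 at index 2, swap -> [14, 31, 23, 28, 17, 21]
Pass 2: Select minimum 17 at index 4, swap -> [14, 17, 23, 28, 31, 21]
Pass 3: Select minimum 21 at index 5, swap -> [14, 17, 21, 28, 31, 23]
Pass 4: Select minimum 23 at index 5, swap -> [14, 17, 21, 23, 31, 28]


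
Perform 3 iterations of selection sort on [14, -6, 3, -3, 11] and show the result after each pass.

Pass 1: Select minimum -6 at index 1, swap -> [-6, 14, 3, -3, 11]
Pass 2: Select minimum -3 at index 3, swap -> [-6, -3, 3, 14, 11]
Pass 3: Select minimum 3 at index 2, swap -> [-6, -3, 3, 14, 11]


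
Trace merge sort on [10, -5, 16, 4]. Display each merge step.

Divide and conquer:
  Merge [10] + [-5] -> [-5, 10]
  Merge [16] + [4] -> [4, 16]
  Merge [-5, 10] + [4, 16] -> [-5, 4, 10, 16]


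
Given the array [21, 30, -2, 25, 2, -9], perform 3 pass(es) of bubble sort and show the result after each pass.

After pass 1: [21, -2, 25, 2, -9, 30] (4 swaps)
After pass 2: [-2, 21, 2, -9, 25, 30] (3 swaps)
After pass 3: [-2, 2, -9, 21, 25, 30] (2 swaps)
Total swaps: 9


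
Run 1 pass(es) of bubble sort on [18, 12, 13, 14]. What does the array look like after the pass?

After pass 1: [12, 13, 14, 18] (3 swaps)
Total swaps: 3


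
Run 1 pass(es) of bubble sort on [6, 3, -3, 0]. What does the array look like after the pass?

After pass 1: [3, -3, 0, 6] (3 swaps)
Total swaps: 3


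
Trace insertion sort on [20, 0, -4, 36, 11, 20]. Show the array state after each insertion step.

First element 20 is already 'sorted'
Insert 0: shifted 1 elements -> [0, 20, -4, 36, 11, 20]
Insert -4: shifted 2 elements -> [-4, 0, 20, 36, 11, 20]
Insert 36: shifted 0 elements -> [-4, 0, 20, 36, 11, 20]
Insert 11: shifted 2 elements -> [-4, 0, 11, 20, 36, 20]
Insert 20: shifted 1 elements -> [-4, 0, 11, 20, 20, 36]


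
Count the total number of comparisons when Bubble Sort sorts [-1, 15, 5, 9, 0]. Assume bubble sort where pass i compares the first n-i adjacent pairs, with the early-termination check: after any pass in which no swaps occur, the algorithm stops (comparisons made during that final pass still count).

Pass 1: compare adjacent pairs (0,1)..(3,4) = 4 comparison(s), 3 swap(s) -> [-1, 5, 9, 0, 15]
Pass 2: compare adjacent pairs (0,1)..(2,3) = 3 comparison(s), 1 swap(s) -> [-1, 5, 0, 9, 15]
Pass 3: compare adjacent pairs (0,1)..(1,2) = 2 comparison(s), 1 swap(s) -> [-1, 0, 5, 9, 15]
Pass 4: compare adjacent pairs (0,1)..(0,1) = 1 comparison(s), 0 swap(s) -> [-1, 0, 5, 9, 15]
No swaps in this pass, so bubble sort stops here.
Total comparisons: 4 + 3 + 2 + 1 = 10


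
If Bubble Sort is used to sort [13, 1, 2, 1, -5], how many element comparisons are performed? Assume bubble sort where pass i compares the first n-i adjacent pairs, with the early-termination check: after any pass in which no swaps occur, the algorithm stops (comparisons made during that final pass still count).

Pass 1: compare adjacent pairs (0,1)..(3,4) = 4 comparison(s), 4 swap(s) -> [1, 2, 1, -5, 13]
Pass 2: compare adjacent pairs (0,1)..(2,3) = 3 comparison(s), 2 swap(s) -> [1, 1, -5, 2, 13]
Pass 3: compare adjacent pairs (0,1)..(1,2) = 2 comparison(s), 1 swap(s) -> [1, -5, 1, 2, 13]
Pass 4: compare adjacent pairs (0,1)..(0,1) = 1 comparison(s), 1 swap(s) -> [-5, 1, 1, 2, 13]
Every pass made at least one swap, so all n-1 passes run.
Total comparisons: 4 + 3 + 2 + 1 = 10


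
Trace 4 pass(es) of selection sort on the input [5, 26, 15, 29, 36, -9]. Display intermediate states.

Pass 1: Select minimum -9 at index 5, swap -> [-9, 26, 15, 29, 36, 5]
Pass 2: Select minimum 5 at index 5, swap -> [-9, 5, 15, 29, 36, 26]
Pass 3: Select minimum 15 at index 2, swap -> [-9, 5, 15, 29, 36, 26]
Pass 4: Select minimum 26 at index 5, swap -> [-9, 5, 15, 26, 36, 29]


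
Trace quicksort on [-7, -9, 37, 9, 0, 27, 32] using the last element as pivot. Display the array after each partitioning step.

Partition 1: pivot=32 at index 5 -> [-7, -9, 9, 0, 27, 32, 37]
Partition 2: pivot=27 at index 4 -> [-7, -9, 9, 0, 27, 32, 37]
Partition 3: pivot=0 at index 2 -> [-7, -9, 0, 9, 27, 32, 37]
Partition 4: pivot=-9 at index 0 -> [-9, -7, 0, 9, 27, 32, 37]


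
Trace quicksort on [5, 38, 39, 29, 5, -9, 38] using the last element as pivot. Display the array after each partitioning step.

Partition 1: pivot=38 at index 5 -> [5, 38, 29, 5, -9, 38, 39]
Partition 2: pivot=-9 at index 0 -> [-9, 38, 29, 5, 5, 38, 39]
Partition 3: pivot=5 at index 2 -> [-9, 5, 5, 38, 29, 38, 39]
Partition 4: pivot=29 at index 3 -> [-9, 5, 5, 29, 38, 38, 39]


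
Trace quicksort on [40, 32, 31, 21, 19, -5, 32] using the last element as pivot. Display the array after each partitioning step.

Partition 1: pivot=32 at index 5 -> [32, 31, 21, 19, -5, 32, 40]
Partition 2: pivot=-5 at index 0 -> [-5, 31, 21, 19, 32, 32, 40]
Partition 3: pivot=32 at index 4 -> [-5, 31, 21, 19, 32, 32, 40]
Partition 4: pivot=19 at index 1 -> [-5, 19, 21, 31, 32, 32, 40]
Partition 5: pivot=31 at index 3 -> [-5, 19, 21, 31, 32, 32, 40]


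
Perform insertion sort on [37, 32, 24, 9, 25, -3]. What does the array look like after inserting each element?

First element 37 is already 'sorted'
Insert 32: shifted 1 elements -> [32, 37, 24, 9, 25, -3]
Insert 24: shifted 2 elements -> [24, 32, 37, 9, 25, -3]
Insert 9: shifted 3 elements -> [9, 24, 32, 37, 25, -3]
Insert 25: shifted 2 elements -> [9, 24, 25, 32, 37, -3]
Insert -3: shifted 5 elements -> [-3, 9, 24, 25, 32, 37]


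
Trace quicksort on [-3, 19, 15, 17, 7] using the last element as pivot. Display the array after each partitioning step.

Partition 1: pivot=7 at index 1 -> [-3, 7, 15, 17, 19]
Partition 2: pivot=19 at index 4 -> [-3, 7, 15, 17, 19]
Partition 3: pivot=17 at index 3 -> [-3, 7, 15, 17, 19]


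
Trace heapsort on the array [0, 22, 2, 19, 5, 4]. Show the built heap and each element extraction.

Build heap: [22, 19, 4, 0, 5, 2]
Extract 22: [19, 5, 4, 0, 2, 22]
Extract 19: [5, 2, 4, 0, 19, 22]
Extract 5: [4, 2, 0, 5, 19, 22]
Extract 4: [2, 0, 4, 5, 19, 22]
Extract 2: [0, 2, 4, 5, 19, 22]


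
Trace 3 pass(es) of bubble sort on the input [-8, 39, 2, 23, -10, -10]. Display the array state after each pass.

After pass 1: [-8, 2, 23, -10, -10, 39] (4 swaps)
After pass 2: [-8, 2, -10, -10, 23, 39] (2 swaps)
After pass 3: [-8, -10, -10, 2, 23, 39] (2 swaps)
Total swaps: 8


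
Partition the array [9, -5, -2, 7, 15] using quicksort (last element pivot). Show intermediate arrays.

Partition 1: pivot=15 at index 4 -> [9, -5, -2, 7, 15]
Partition 2: pivot=7 at index 2 -> [-5, -2, 7, 9, 15]
Partition 3: pivot=-2 at index 1 -> [-5, -2, 7, 9, 15]


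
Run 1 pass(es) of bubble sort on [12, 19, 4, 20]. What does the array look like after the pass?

After pass 1: [12, 4, 19, 20] (1 swaps)
Total swaps: 1


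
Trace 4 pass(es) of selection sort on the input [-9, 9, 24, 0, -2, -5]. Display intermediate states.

Pass 1: Select minimum -9 at index 0, swap -> [-9, 9, 24, 0, -2, -5]
Pass 2: Select minimum -5 at index 5, swap -> [-9, -5, 24, 0, -2, 9]
Pass 3: Select minimum -2 at index 4, swap -> [-9, -5, -2, 0, 24, 9]
Pass 4: Select minimum 0 at index 3, swap -> [-9, -5, -2, 0, 24, 9]


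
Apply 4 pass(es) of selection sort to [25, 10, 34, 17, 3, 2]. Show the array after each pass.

Pass 1: Select minimum 2 at index 5, swap -> [2, 10, 34, 17, 3, 25]
Pass 2: Select minimum 3 at index 4, swap -> [2, 3, 34, 17, 10, 25]
Pass 3: Select minimum 10 at index 4, swap -> [2, 3, 10, 17, 34, 25]
Pass 4: Select minimum 17 at index 3, swap -> [2, 3, 10, 17, 34, 25]


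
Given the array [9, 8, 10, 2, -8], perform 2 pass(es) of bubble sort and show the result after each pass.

After pass 1: [8, 9, 2, -8, 10] (3 swaps)
After pass 2: [8, 2, -8, 9, 10] (2 swaps)
Total swaps: 5


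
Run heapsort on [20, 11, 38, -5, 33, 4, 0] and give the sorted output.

Build heap: [38, 33, 20, -5, 11, 4, 0]
Extract 38: [33, 11, 20, -5, 0, 4, 38]
Extract 33: [20, 11, 4, -5, 0, 33, 38]
Extract 20: [11, 0, 4, -5, 20, 33, 38]
Extract 11: [4, 0, -5, 11, 20, 33, 38]
Extract 4: [0, -5, 4, 11, 20, 33, 38]
Extract 0: [-5, 0, 4, 11, 20, 33, 38]


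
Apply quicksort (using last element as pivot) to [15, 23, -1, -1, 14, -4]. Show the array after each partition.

Partition 1: pivot=-4 at index 0 -> [-4, 23, -1, -1, 14, 15]
Partition 2: pivot=15 at index 4 -> [-4, -1, -1, 14, 15, 23]
Partition 3: pivot=14 at index 3 -> [-4, -1, -1, 14, 15, 23]
Partition 4: pivot=-1 at index 2 -> [-4, -1, -1, 14, 15, 23]


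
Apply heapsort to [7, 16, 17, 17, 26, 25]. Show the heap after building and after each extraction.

Build heap: [26, 17, 25, 7, 16, 17]
Extract 26: [25, 17, 17, 7, 16, 26]
Extract 25: [17, 16, 17, 7, 25, 26]
Extract 17: [17, 16, 7, 17, 25, 26]
Extract 17: [16, 7, 17, 17, 25, 26]
Extract 16: [7, 16, 17, 17, 25, 26]


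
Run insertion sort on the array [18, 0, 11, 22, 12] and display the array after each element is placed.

First element 18 is already 'sorted'
Insert 0: shifted 1 elements -> [0, 18, 11, 22, 12]
Insert 11: shifted 1 elements -> [0, 11, 18, 22, 12]
Insert 22: shifted 0 elements -> [0, 11, 18, 22, 12]
Insert 12: shifted 2 elements -> [0, 11, 12, 18, 22]


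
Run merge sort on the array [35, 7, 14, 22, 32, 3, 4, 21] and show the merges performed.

Divide and conquer:
  Merge [35] + [7] -> [7, 35]
  Merge [14] + [22] -> [14, 22]
  Merge [7, 35] + [14, 22] -> [7, 14, 22, 35]
  Merge [32] + [3] -> [3, 32]
  Merge [4] + [21] -> [4, 21]
  Merge [3, 32] + [4, 21] -> [3, 4, 21, 32]
  Merge [7, 14, 22, 35] + [3, 4, 21, 32] -> [3, 4, 7, 14, 21, 22, 32, 35]


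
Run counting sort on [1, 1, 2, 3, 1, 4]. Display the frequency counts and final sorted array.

Count array: [0, 3, 1, 1, 1]
(count[i] = number of elements equal to i)
Cumulative count: [0, 3, 4, 5, 6]
Sorted: [1, 1, 1, 2, 3, 4]


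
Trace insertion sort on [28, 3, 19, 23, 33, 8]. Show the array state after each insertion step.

First element 28 is already 'sorted'
Insert 3: shifted 1 elements -> [3, 28, 19, 23, 33, 8]
Insert 19: shifted 1 elements -> [3, 19, 28, 23, 33, 8]
Insert 23: shifted 1 elements -> [3, 19, 23, 28, 33, 8]
Insert 33: shifted 0 elements -> [3, 19, 23, 28, 33, 8]
Insert 8: shifted 4 elements -> [3, 8, 19, 23, 28, 33]


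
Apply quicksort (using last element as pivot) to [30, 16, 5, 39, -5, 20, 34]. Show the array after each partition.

Partition 1: pivot=34 at index 5 -> [30, 16, 5, -5, 20, 34, 39]
Partition 2: pivot=20 at index 3 -> [16, 5, -5, 20, 30, 34, 39]
Partition 3: pivot=-5 at index 0 -> [-5, 5, 16, 20, 30, 34, 39]
Partition 4: pivot=16 at index 2 -> [-5, 5, 16, 20, 30, 34, 39]


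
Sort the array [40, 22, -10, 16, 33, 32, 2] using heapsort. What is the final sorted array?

Build heap: [40, 33, 32, 16, 22, -10, 2]
Extract 40: [33, 22, 32, 16, 2, -10, 40]
Extract 33: [32, 22, -10, 16, 2, 33, 40]
Extract 32: [22, 16, -10, 2, 32, 33, 40]
Extract 22: [16, 2, -10, 22, 32, 33, 40]
Extract 16: [2, -10, 16, 22, 32, 33, 40]
Extract 2: [-10, 2, 16, 22, 32, 33, 40]


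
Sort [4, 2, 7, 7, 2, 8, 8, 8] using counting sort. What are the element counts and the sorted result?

Count array: [0, 0, 2, 0, 1, 0, 0, 2, 3]
(count[i] = number of elements equal to i)
Cumulative count: [0, 0, 2, 2, 3, 3, 3, 5, 8]
Sorted: [2, 2, 4, 7, 7, 8, 8, 8]


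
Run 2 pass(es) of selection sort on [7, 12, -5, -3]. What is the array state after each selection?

Pass 1: Select minimum -5 at index 2, swap -> [-5, 12, 7, -3]
Pass 2: Select minimum -3 at index 3, swap -> [-5, -3, 7, 12]


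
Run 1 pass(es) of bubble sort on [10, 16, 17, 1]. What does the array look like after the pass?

After pass 1: [10, 16, 1, 17] (1 swaps)
Total swaps: 1


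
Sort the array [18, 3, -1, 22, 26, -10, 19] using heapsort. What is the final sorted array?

Build heap: [26, 22, 19, 18, 3, -10, -1]
Extract 26: [22, 18, 19, -1, 3, -10, 26]
Extract 22: [19, 18, -10, -1, 3, 22, 26]
Extract 19: [18, 3, -10, -1, 19, 22, 26]
Extract 18: [3, -1, -10, 18, 19, 22, 26]
Extract 3: [-1, -10, 3, 18, 19, 22, 26]
Extract -1: [-10, -1, 3, 18, 19, 22, 26]


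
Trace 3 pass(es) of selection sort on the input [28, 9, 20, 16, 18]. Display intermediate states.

Pass 1: Select minimum 9 at index 1, swap -> [9, 28, 20, 16, 18]
Pass 2: Select minimum 16 at index 3, swap -> [9, 16, 20, 28, 18]
Pass 3: Select minimum 18 at index 4, swap -> [9, 16, 18, 28, 20]


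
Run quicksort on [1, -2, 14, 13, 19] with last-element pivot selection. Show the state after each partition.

Partition 1: pivot=19 at index 4 -> [1, -2, 14, 13, 19]
Partition 2: pivot=13 at index 2 -> [1, -2, 13, 14, 19]
Partition 3: pivot=-2 at index 0 -> [-2, 1, 13, 14, 19]


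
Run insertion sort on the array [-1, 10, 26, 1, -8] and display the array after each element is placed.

First element -1 is already 'sorted'
Insert 10: shifted 0 elements -> [-1, 10, 26, 1, -8]
Insert 26: shifted 0 elements -> [-1, 10, 26, 1, -8]
Insert 1: shifted 2 elements -> [-1, 1, 10, 26, -8]
Insert -8: shifted 4 elements -> [-8, -1, 1, 10, 26]


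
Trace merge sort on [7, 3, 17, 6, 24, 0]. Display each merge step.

Divide and conquer:
  Merge [3] + [17] -> [3, 17]
  Merge [7] + [3, 17] -> [3, 7, 17]
  Merge [24] + [0] -> [0, 24]
  Merge [6] + [0, 24] -> [0, 6, 24]
  Merge [3, 7, 17] + [0, 6, 24] -> [0, 3, 6, 7, 17, 24]


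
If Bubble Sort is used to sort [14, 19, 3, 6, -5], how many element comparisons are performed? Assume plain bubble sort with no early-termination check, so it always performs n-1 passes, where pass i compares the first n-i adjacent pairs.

Pass 1: compare adjacent pairs (0,1)..(3,4) = 4 comparison(s), 3 swap(s) -> [14, 3, 6, -5, 19]
Pass 2: compare adjacent pairs (0,1)..(2,3) = 3 comparison(s), 3 swap(s) -> [3, 6, -5, 14, 19]
Pass 3: compare adjacent pairs (0,1)..(1,2) = 2 comparison(s), 1 swap(s) -> [3, -5, 6, 14, 19]
Pass 4: compare adjacent pairs (0,1)..(0,1) = 1 comparison(s), 1 swap(s) -> [-5, 3, 6, 14, 19]
Total comparisons: 4 + 3 + 2 + 1 = 10


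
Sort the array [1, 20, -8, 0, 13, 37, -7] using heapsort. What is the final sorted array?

Build heap: [37, 20, 1, 0, 13, -8, -7]
Extract 37: [20, 13, 1, 0, -7, -8, 37]
Extract 20: [13, 0, 1, -8, -7, 20, 37]
Extract 13: [1, 0, -7, -8, 13, 20, 37]
Extract 1: [0, -8, -7, 1, 13, 20, 37]
Extract 0: [-7, -8, 0, 1, 13, 20, 37]
Extract -7: [-8, -7, 0, 1, 13, 20, 37]


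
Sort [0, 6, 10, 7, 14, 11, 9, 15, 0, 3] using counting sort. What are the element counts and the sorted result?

Count array: [2, 0, 0, 1, 0, 0, 1, 1, 0, 1, 1, 1, 0, 0, 1, 1]
(count[i] = number of elements equal to i)
Cumulative count: [2, 2, 2, 3, 3, 3, 4, 5, 5, 6, 7, 8, 8, 8, 9, 10]
Sorted: [0, 0, 3, 6, 7, 9, 10, 11, 14, 15]


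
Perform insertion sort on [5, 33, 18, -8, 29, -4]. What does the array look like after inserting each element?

First element 5 is already 'sorted'
Insert 33: shifted 0 elements -> [5, 33, 18, -8, 29, -4]
Insert 18: shifted 1 elements -> [5, 18, 33, -8, 29, -4]
Insert -8: shifted 3 elements -> [-8, 5, 18, 33, 29, -4]
Insert 29: shifted 1 elements -> [-8, 5, 18, 29, 33, -4]
Insert -4: shifted 4 elements -> [-8, -4, 5, 18, 29, 33]


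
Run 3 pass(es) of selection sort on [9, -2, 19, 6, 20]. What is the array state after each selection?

Pass 1: Select minimum -2 at index 1, swap -> [-2, 9, 19, 6, 20]
Pass 2: Select minimum 6 at index 3, swap -> [-2, 6, 19, 9, 20]
Pass 3: Select minimum 9 at index 3, swap -> [-2, 6, 9, 19, 20]


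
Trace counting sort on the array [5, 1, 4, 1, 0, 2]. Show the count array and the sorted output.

Count array: [1, 2, 1, 0, 1, 1]
(count[i] = number of elements equal to i)
Cumulative count: [1, 3, 4, 4, 5, 6]
Sorted: [0, 1, 1, 2, 4, 5]


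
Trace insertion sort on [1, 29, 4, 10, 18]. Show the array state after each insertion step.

First element 1 is already 'sorted'
Insert 29: shifted 0 elements -> [1, 29, 4, 10, 18]
Insert 4: shifted 1 elements -> [1, 4, 29, 10, 18]
Insert 10: shifted 1 elements -> [1, 4, 10, 29, 18]
Insert 18: shifted 1 elements -> [1, 4, 10, 18, 29]


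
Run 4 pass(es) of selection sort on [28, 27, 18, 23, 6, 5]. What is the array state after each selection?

Pass 1: Select minimum 5 at index 5, swap -> [5, 27, 18, 23, 6, 28]
Pass 2: Select minimum 6 at index 4, swap -> [5, 6, 18, 23, 27, 28]
Pass 3: Select minimum 18 at index 2, swap -> [5, 6, 18, 23, 27, 28]
Pass 4: Select minimum 23 at index 3, swap -> [5, 6, 18, 23, 27, 28]


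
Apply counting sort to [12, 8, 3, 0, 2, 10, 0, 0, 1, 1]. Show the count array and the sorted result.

Count array: [3, 2, 1, 1, 0, 0, 0, 0, 1, 0, 1, 0, 1]
(count[i] = number of elements equal to i)
Cumulative count: [3, 5, 6, 7, 7, 7, 7, 7, 8, 8, 9, 9, 10]
Sorted: [0, 0, 0, 1, 1, 2, 3, 8, 10, 12]


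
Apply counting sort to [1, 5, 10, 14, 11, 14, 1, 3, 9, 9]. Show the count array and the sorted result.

Count array: [0, 2, 0, 1, 0, 1, 0, 0, 0, 2, 1, 1, 0, 0, 2]
(count[i] = number of elements equal to i)
Cumulative count: [0, 2, 2, 3, 3, 4, 4, 4, 4, 6, 7, 8, 8, 8, 10]
Sorted: [1, 1, 3, 5, 9, 9, 10, 11, 14, 14]


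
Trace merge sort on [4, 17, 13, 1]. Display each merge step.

Divide and conquer:
  Merge [4] + [17] -> [4, 17]
  Merge [13] + [1] -> [1, 13]
  Merge [4, 17] + [1, 13] -> [1, 4, 13, 17]


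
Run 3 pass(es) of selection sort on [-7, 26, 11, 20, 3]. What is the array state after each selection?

Pass 1: Select minimum -7 at index 0, swap -> [-7, 26, 11, 20, 3]
Pass 2: Select minimum 3 at index 4, swap -> [-7, 3, 11, 20, 26]
Pass 3: Select minimum 11 at index 2, swap -> [-7, 3, 11, 20, 26]


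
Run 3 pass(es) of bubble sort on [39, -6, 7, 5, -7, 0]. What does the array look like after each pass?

After pass 1: [-6, 7, 5, -7, 0, 39] (5 swaps)
After pass 2: [-6, 5, -7, 0, 7, 39] (3 swaps)
After pass 3: [-6, -7, 0, 5, 7, 39] (2 swaps)
Total swaps: 10


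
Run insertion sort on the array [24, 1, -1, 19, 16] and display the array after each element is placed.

First element 24 is already 'sorted'
Insert 1: shifted 1 elements -> [1, 24, -1, 19, 16]
Insert -1: shifted 2 elements -> [-1, 1, 24, 19, 16]
Insert 19: shifted 1 elements -> [-1, 1, 19, 24, 16]
Insert 16: shifted 2 elements -> [-1, 1, 16, 19, 24]


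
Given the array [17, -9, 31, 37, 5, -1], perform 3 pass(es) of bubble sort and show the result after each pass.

After pass 1: [-9, 17, 31, 5, -1, 37] (3 swaps)
After pass 2: [-9, 17, 5, -1, 31, 37] (2 swaps)
After pass 3: [-9, 5, -1, 17, 31, 37] (2 swaps)
Total swaps: 7


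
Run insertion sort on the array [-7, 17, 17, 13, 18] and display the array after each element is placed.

First element -7 is already 'sorted'
Insert 17: shifted 0 elements -> [-7, 17, 17, 13, 18]
Insert 17: shifted 0 elements -> [-7, 17, 17, 13, 18]
Insert 13: shifted 2 elements -> [-7, 13, 17, 17, 18]
Insert 18: shifted 0 elements -> [-7, 13, 17, 17, 18]


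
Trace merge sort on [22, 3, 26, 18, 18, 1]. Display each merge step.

Divide and conquer:
  Merge [3] + [26] -> [3, 26]
  Merge [22] + [3, 26] -> [3, 22, 26]
  Merge [18] + [1] -> [1, 18]
  Merge [18] + [1, 18] -> [1, 18, 18]
  Merge [3, 22, 26] + [1, 18, 18] -> [1, 3, 18, 18, 22, 26]


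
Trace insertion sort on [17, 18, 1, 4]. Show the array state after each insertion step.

First element 17 is already 'sorted'
Insert 18: shifted 0 elements -> [17, 18, 1, 4]
Insert 1: shifted 2 elements -> [1, 17, 18, 4]
Insert 4: shifted 2 elements -> [1, 4, 17, 18]


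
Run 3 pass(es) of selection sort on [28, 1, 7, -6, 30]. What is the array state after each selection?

Pass 1: Select minimum -6 at index 3, swap -> [-6, 1, 7, 28, 30]
Pass 2: Select minimum 1 at index 1, swap -> [-6, 1, 7, 28, 30]
Pass 3: Select minimum 7 at index 2, swap -> [-6, 1, 7, 28, 30]


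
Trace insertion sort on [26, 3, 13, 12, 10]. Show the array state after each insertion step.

First element 26 is already 'sorted'
Insert 3: shifted 1 elements -> [3, 26, 13, 12, 10]
Insert 13: shifted 1 elements -> [3, 13, 26, 12, 10]
Insert 12: shifted 2 elements -> [3, 12, 13, 26, 10]
Insert 10: shifted 3 elements -> [3, 10, 12, 13, 26]


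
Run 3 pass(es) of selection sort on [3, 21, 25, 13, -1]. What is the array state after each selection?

Pass 1: Select minimum -1 at index 4, swap -> [-1, 21, 25, 13, 3]
Pass 2: Select minimum 3 at index 4, swap -> [-1, 3, 25, 13, 21]
Pass 3: Select minimum 13 at index 3, swap -> [-1, 3, 13, 25, 21]


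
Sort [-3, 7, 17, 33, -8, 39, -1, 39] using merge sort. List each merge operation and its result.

Divide and conquer:
  Merge [-3] + [7] -> [-3, 7]
  Merge [17] + [33] -> [17, 33]
  Merge [-3, 7] + [17, 33] -> [-3, 7, 17, 33]
  Merge [-8] + [39] -> [-8, 39]
  Merge [-1] + [39] -> [-1, 39]
  Merge [-8, 39] + [-1, 39] -> [-8, -1, 39, 39]
  Merge [-3, 7, 17, 33] + [-8, -1, 39, 39] -> [-8, -3, -1, 7, 17, 33, 39, 39]


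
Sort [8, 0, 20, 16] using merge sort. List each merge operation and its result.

Divide and conquer:
  Merge [8] + [0] -> [0, 8]
  Merge [20] + [16] -> [16, 20]
  Merge [0, 8] + [16, 20] -> [0, 8, 16, 20]


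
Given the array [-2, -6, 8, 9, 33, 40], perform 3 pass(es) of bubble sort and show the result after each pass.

After pass 1: [-6, -2, 8, 9, 33, 40] (1 swaps)
After pass 2: [-6, -2, 8, 9, 33, 40] (0 swaps)
After pass 3: [-6, -2, 8, 9, 33, 40] (0 swaps)
Total swaps: 1


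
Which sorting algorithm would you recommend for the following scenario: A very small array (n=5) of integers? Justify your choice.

Best choice: Insertion sort
Reason: For tiny inputs the O(n^2) overhead is negligible and insertion sort has minimal constant factors


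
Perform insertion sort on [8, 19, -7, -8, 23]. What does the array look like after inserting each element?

First element 8 is already 'sorted'
Insert 19: shifted 0 elements -> [8, 19, -7, -8, 23]
Insert -7: shifted 2 elements -> [-7, 8, 19, -8, 23]
Insert -8: shifted 3 elements -> [-8, -7, 8, 19, 23]
Insert 23: shifted 0 elements -> [-8, -7, 8, 19, 23]


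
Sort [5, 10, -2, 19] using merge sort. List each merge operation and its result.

Divide and conquer:
  Merge [5] + [10] -> [5, 10]
  Merge [-2] + [19] -> [-2, 19]
  Merge [5, 10] + [-2, 19] -> [-2, 5, 10, 19]


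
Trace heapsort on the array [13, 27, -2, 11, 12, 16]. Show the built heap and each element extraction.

Build heap: [27, 13, 16, 11, 12, -2]
Extract 27: [16, 13, -2, 11, 12, 27]
Extract 16: [13, 12, -2, 11, 16, 27]
Extract 13: [12, 11, -2, 13, 16, 27]
Extract 12: [11, -2, 12, 13, 16, 27]
Extract 11: [-2, 11, 12, 13, 16, 27]


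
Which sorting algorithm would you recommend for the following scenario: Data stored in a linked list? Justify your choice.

Best choice: Merge sort
Reason: Merge sort doesn't require random access; can be done in O(1) extra space for linked lists


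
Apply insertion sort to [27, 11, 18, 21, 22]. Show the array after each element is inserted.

First element 27 is already 'sorted'
Insert 11: shifted 1 elements -> [11, 27, 18, 21, 22]
Insert 18: shifted 1 elements -> [11, 18, 27, 21, 22]
Insert 21: shifted 1 elements -> [11, 18, 21, 27, 22]
Insert 22: shifted 1 elements -> [11, 18, 21, 22, 27]


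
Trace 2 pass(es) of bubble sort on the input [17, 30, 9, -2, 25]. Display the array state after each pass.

After pass 1: [17, 9, -2, 25, 30] (3 swaps)
After pass 2: [9, -2, 17, 25, 30] (2 swaps)
Total swaps: 5


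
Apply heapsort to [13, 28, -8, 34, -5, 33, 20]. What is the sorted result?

Build heap: [34, 28, 33, 13, -5, -8, 20]
Extract 34: [33, 28, 20, 13, -5, -8, 34]
Extract 33: [28, 13, 20, -8, -5, 33, 34]
Extract 28: [20, 13, -5, -8, 28, 33, 34]
Extract 20: [13, -8, -5, 20, 28, 33, 34]
Extract 13: [-5, -8, 13, 20, 28, 33, 34]
Extract -5: [-8, -5, 13, 20, 28, 33, 34]


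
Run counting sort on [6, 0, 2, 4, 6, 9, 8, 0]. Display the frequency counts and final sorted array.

Count array: [2, 0, 1, 0, 1, 0, 2, 0, 1, 1]
(count[i] = number of elements equal to i)
Cumulative count: [2, 2, 3, 3, 4, 4, 6, 6, 7, 8]
Sorted: [0, 0, 2, 4, 6, 6, 8, 9]


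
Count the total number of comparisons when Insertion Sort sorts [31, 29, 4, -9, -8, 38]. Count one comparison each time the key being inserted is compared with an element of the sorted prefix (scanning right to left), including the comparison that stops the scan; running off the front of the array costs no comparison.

Insert 29: 31 > 29 (shift), reached front = 1 comparison(s) -> [29, 31, 4, -9, -8, 38]
Insert 4: 31 > 4 (shift), 29 > 4 (shift), reached front = 2 comparison(s) -> [4, 29, 31, -9, -8, 38]
Insert -9: 31 > -9 (shift), 29 > -9 (shift), 4 > -9 (shift), reached front = 3 comparison(s) -> [-9, 4, 29, 31, -8, 38]
Insert -8: 31 > -8 (shift), 29 > -8 (shift), 4 > -8 (shift), -9 <= -8 (stop) = 4 comparison(s) -> [-9, -8, 4, 29, 31, 38]
Insert 38: 31 <= 38 (stop) = 1 comparison(s) -> [-9, -8, 4, 29, 31, 38]
Total comparisons: 1 + 2 + 3 + 4 + 1 = 11


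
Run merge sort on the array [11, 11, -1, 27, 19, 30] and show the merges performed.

Divide and conquer:
  Merge [11] + [-1] -> [-1, 11]
  Merge [11] + [-1, 11] -> [-1, 11, 11]
  Merge [19] + [30] -> [19, 30]
  Merge [27] + [19, 30] -> [19, 27, 30]
  Merge [-1, 11, 11] + [19, 27, 30] -> [-1, 11, 11, 19, 27, 30]


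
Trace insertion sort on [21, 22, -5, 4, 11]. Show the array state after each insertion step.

First element 21 is already 'sorted'
Insert 22: shifted 0 elements -> [21, 22, -5, 4, 11]
Insert -5: shifted 2 elements -> [-5, 21, 22, 4, 11]
Insert 4: shifted 2 elements -> [-5, 4, 21, 22, 11]
Insert 11: shifted 2 elements -> [-5, 4, 11, 21, 22]


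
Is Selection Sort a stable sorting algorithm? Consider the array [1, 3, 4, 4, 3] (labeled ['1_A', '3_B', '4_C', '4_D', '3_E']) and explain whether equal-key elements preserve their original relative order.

Trace Selection Sort on the labeled array (the key is the number; the letter only tracks identity):
  Pass 1: minimum 1_A is already at index 0; no swap -> [1_A, 3_B, 4_C, 4_D, 3_E]
  Pass 2: minimum 3_B is already at index 1; no swap -> [1_A, 3_B, 4_C, 4_D, 3_E]
  Pass 3: minimum of unsorted part is 3_E at index 4; swap it with 4_C at index 2 -> [1_A, 3_B, 3_E, 4_D, 4_C]
  Pass 4: minimum 4_D is already at index 3; no swap -> [1_A, 3_B, 3_E, 4_D, 4_C]
Final order: [1_A, 3_B, 3_E, 4_D, 4_C]
Equal keys:
  value 3: originally 3_B, 3_E; after sorting 3_B, 3_E -> order preserved
  value 4: originally 4_C, 4_D; after sorting 4_D, 4_C -> order changed
Equal keys were reordered, so Selection Sort is not stable: the long-range swap that moves the minimum into place can carry an element past an equal key. (One such input is enough; an unstable sort may happen to preserve order on other inputs, but it gives no guarantee.)
Answer: Not stable


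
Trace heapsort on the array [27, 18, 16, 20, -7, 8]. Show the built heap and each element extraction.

Build heap: [27, 20, 16, 18, -7, 8]
Extract 27: [20, 18, 16, 8, -7, 27]
Extract 20: [18, 8, 16, -7, 20, 27]
Extract 18: [16, 8, -7, 18, 20, 27]
Extract 16: [8, -7, 16, 18, 20, 27]
Extract 8: [-7, 8, 16, 18, 20, 27]


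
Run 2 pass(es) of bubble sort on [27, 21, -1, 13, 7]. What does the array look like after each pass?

After pass 1: [21, -1, 13, 7, 27] (4 swaps)
After pass 2: [-1, 13, 7, 21, 27] (3 swaps)
Total swaps: 7


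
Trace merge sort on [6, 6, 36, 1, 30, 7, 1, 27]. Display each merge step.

Divide and conquer:
  Merge [6] + [6] -> [6, 6]
  Merge [36] + [1] -> [1, 36]
  Merge [6, 6] + [1, 36] -> [1, 6, 6, 36]
  Merge [30] + [7] -> [7, 30]
  Merge [1] + [27] -> [1, 27]
  Merge [7, 30] + [1, 27] -> [1, 7, 27, 30]
  Merge [1, 6, 6, 36] + [1, 7, 27, 30] -> [1, 1, 6, 6, 7, 27, 30, 36]


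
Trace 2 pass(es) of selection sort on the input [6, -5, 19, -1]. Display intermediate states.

Pass 1: Select minimum -5 at index 1, swap -> [-5, 6, 19, -1]
Pass 2: Select minimum -1 at index 3, swap -> [-5, -1, 19, 6]


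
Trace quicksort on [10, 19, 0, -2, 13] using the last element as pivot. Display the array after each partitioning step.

Partition 1: pivot=13 at index 3 -> [10, 0, -2, 13, 19]
Partition 2: pivot=-2 at index 0 -> [-2, 0, 10, 13, 19]
Partition 3: pivot=10 at index 2 -> [-2, 0, 10, 13, 19]


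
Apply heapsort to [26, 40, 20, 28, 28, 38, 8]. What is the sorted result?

Build heap: [40, 28, 38, 26, 28, 20, 8]
Extract 40: [38, 28, 20, 26, 28, 8, 40]
Extract 38: [28, 28, 20, 26, 8, 38, 40]
Extract 28: [28, 26, 20, 8, 28, 38, 40]
Extract 28: [26, 8, 20, 28, 28, 38, 40]
Extract 26: [20, 8, 26, 28, 28, 38, 40]
Extract 20: [8, 20, 26, 28, 28, 38, 40]


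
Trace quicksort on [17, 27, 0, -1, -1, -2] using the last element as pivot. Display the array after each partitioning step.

Partition 1: pivot=-2 at index 0 -> [-2, 27, 0, -1, -1, 17]
Partition 2: pivot=17 at index 4 -> [-2, 0, -1, -1, 17, 27]
Partition 3: pivot=-1 at index 2 -> [-2, -1, -1, 0, 17, 27]


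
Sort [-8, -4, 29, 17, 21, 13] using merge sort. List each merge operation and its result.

Divide and conquer:
  Merge [-4] + [29] -> [-4, 29]
  Merge [-8] + [-4, 29] -> [-8, -4, 29]
  Merge [21] + [13] -> [13, 21]
  Merge [17] + [13, 21] -> [13, 17, 21]
  Merge [-8, -4, 29] + [13, 17, 21] -> [-8, -4, 13, 17, 21, 29]


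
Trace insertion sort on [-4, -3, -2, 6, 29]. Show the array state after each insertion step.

First element -4 is already 'sorted'
Insert -3: shifted 0 elements -> [-4, -3, -2, 6, 29]
Insert -2: shifted 0 elements -> [-4, -3, -2, 6, 29]
Insert 6: shifted 0 elements -> [-4, -3, -2, 6, 29]
Insert 29: shifted 0 elements -> [-4, -3, -2, 6, 29]


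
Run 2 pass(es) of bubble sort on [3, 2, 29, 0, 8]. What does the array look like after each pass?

After pass 1: [2, 3, 0, 8, 29] (3 swaps)
After pass 2: [2, 0, 3, 8, 29] (1 swaps)
Total swaps: 4


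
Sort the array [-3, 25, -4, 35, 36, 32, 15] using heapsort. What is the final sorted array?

Build heap: [36, 35, 32, -3, 25, -4, 15]
Extract 36: [35, 25, 32, -3, 15, -4, 36]
Extract 35: [32, 25, -4, -3, 15, 35, 36]
Extract 32: [25, 15, -4, -3, 32, 35, 36]
Extract 25: [15, -3, -4, 25, 32, 35, 36]
Extract 15: [-3, -4, 15, 25, 32, 35, 36]
Extract -3: [-4, -3, 15, 25, 32, 35, 36]


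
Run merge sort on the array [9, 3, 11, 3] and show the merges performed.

Divide and conquer:
  Merge [9] + [3] -> [3, 9]
  Merge [11] + [3] -> [3, 11]
  Merge [3, 9] + [3, 11] -> [3, 3, 9, 11]


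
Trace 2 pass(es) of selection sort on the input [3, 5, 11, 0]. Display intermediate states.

Pass 1: Select minimum 0 at index 3, swap -> [0, 5, 11, 3]
Pass 2: Select minimum 3 at index 3, swap -> [0, 3, 11, 5]


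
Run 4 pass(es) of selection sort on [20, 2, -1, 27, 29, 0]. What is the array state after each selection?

Pass 1: Select minimum -1 at index 2, swap -> [-1, 2, 20, 27, 29, 0]
Pass 2: Select minimum 0 at index 5, swap -> [-1, 0, 20, 27, 29, 2]
Pass 3: Select minimum 2 at index 5, swap -> [-1, 0, 2, 27, 29, 20]
Pass 4: Select minimum 20 at index 5, swap -> [-1, 0, 2, 20, 29, 27]


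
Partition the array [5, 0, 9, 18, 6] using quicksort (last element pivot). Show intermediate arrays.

Partition 1: pivot=6 at index 2 -> [5, 0, 6, 18, 9]
Partition 2: pivot=0 at index 0 -> [0, 5, 6, 18, 9]
Partition 3: pivot=9 at index 3 -> [0, 5, 6, 9, 18]


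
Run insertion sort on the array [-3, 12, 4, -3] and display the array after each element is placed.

First element -3 is already 'sorted'
Insert 12: shifted 0 elements -> [-3, 12, 4, -3]
Insert 4: shifted 1 elements -> [-3, 4, 12, -3]
Insert -3: shifted 2 elements -> [-3, -3, 4, 12]


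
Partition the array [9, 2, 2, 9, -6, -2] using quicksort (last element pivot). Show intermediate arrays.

Partition 1: pivot=-2 at index 1 -> [-6, -2, 2, 9, 9, 2]
Partition 2: pivot=2 at index 3 -> [-6, -2, 2, 2, 9, 9]
Partition 3: pivot=9 at index 5 -> [-6, -2, 2, 2, 9, 9]


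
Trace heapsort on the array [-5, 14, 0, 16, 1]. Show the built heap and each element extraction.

Build heap: [16, 14, 0, -5, 1]
Extract 16: [14, 1, 0, -5, 16]
Extract 14: [1, -5, 0, 14, 16]
Extract 1: [0, -5, 1, 14, 16]
Extract 0: [-5, 0, 1, 14, 16]


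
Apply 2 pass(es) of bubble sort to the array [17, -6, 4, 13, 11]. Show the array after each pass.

After pass 1: [-6, 4, 13, 11, 17] (4 swaps)
After pass 2: [-6, 4, 11, 13, 17] (1 swaps)
Total swaps: 5


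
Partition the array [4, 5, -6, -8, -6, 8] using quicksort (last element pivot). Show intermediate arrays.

Partition 1: pivot=8 at index 5 -> [4, 5, -6, -8, -6, 8]
Partition 2: pivot=-6 at index 2 -> [-6, -8, -6, 5, 4, 8]
Partition 3: pivot=-8 at index 0 -> [-8, -6, -6, 5, 4, 8]
Partition 4: pivot=4 at index 3 -> [-8, -6, -6, 4, 5, 8]
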